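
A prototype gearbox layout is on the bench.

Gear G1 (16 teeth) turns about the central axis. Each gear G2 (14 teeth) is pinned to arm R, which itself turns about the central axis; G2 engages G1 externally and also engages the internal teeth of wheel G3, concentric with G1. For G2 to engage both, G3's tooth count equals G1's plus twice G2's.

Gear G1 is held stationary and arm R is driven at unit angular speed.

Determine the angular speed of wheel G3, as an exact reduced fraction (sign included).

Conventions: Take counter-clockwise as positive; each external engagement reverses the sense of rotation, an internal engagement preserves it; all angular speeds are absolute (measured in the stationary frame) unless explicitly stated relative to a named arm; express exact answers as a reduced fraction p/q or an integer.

15/11

planetary set (16T centre, 14T on arm, 44T internal) — Willis relation
ring teeth: 16 + 2·14 = 44
16(ω_sun−ω_arm) = −44(ω_ring−ω_arm),  ω_sun = 0, ω_arm = 1
ω_ring = 1 − (16/44)(0−1) = 15/11
exact speed ratio = 15/11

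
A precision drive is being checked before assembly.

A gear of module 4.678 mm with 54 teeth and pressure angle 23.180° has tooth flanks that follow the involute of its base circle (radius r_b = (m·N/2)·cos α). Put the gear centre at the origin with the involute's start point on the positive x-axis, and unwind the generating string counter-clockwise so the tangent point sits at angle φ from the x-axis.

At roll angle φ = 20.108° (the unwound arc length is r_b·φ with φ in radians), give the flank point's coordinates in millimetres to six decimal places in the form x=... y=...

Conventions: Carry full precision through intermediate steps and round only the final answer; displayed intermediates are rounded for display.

x=123.041408 y=1.652446

recognized (one wheel, involute flank): single-mesh tooth geometry, m = 4.678, N = 54
pitch radius r_p = m·N/2 = 4.678·54/2 = 126.306000
base radius r_b = r_p·cos α = 126.306000·cos 23.180° = 116.109670
roll angle φ = 20.108° = 0.35095081 rad
x = r_b·(cos φ + φ·sin φ) = 123.041408
y = r_b·(sin φ − φ·cos φ) = 1.652446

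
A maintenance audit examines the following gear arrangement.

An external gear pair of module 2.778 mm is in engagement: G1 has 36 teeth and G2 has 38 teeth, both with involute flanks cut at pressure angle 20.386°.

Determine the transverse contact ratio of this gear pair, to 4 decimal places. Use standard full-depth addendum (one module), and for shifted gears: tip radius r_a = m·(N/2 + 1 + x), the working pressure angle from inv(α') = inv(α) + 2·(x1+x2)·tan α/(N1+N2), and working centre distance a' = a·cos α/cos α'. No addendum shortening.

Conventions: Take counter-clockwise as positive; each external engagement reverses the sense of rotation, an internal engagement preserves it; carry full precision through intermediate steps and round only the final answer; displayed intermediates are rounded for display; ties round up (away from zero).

1.6799

class = single-mesh tooth geometry [involute pair 36T × 38T, m = 2.778]
base radii: r_b1 = 46.872106, r_b2 = 49.476112
tip radii: r_a1 = 52.782000, r_a2 = 55.560000
no profile shift: α' = α, a' = a
action lengths: √(r_a1²−r_b1²) = 24.268193, √(r_a2²−r_b2²) = 25.279002
base pitch p_b = π·m·cos α = 8.180726
CR = (24.268193 + 25.279002 − 102.786000·sin 20.38600°)/8.180726 = 1.679852
contact ratio ≈ 1.6799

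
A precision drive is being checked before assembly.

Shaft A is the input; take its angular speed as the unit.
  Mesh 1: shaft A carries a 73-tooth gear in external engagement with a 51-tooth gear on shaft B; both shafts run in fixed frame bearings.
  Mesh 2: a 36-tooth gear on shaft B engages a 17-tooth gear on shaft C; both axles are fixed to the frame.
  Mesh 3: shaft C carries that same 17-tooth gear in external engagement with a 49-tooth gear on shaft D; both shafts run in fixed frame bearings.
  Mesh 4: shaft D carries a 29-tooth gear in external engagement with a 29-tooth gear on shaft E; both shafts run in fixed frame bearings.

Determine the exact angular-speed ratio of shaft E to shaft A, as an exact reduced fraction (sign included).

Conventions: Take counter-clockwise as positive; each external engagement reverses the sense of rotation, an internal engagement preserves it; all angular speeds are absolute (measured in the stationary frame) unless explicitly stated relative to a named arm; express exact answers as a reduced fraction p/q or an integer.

876/833

class = fixed-axis compound train [4 meshes; 4 ratios multiply, 4 sense flips]
mesh 1 [73T→51T]: running ratio 73/51, sense −
mesh 2 [36T→17T]: running ratio 876/289, sense +
mesh 3 [17T→49T]: running ratio 876/833, sense −
mesh 4 [29T→29T]: running ratio 876/833, sense +
ω_out/ω_in = 876/833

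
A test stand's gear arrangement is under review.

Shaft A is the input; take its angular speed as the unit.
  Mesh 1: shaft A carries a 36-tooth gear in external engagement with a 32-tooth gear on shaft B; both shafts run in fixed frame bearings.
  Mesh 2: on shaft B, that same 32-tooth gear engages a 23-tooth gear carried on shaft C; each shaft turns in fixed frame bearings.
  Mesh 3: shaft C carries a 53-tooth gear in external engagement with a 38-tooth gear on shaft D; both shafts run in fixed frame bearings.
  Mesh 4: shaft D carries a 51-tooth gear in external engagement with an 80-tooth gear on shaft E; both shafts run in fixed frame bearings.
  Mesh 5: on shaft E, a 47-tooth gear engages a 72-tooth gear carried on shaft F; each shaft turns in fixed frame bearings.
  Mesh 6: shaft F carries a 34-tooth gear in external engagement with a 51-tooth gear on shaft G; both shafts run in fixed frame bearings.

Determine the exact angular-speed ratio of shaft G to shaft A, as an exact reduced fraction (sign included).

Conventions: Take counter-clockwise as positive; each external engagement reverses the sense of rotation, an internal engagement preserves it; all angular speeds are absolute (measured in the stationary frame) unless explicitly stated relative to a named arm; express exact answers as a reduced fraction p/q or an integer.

class = fixed-axis compound train [6 meshes; 6 ratios multiply, 6 sense flips]
mesh 1 [36T→32T]: running ratio 9/8, sense −
mesh 2 [32T→23T]: running ratio 36/23, sense +
mesh 3 [53T→38T]: running ratio 954/437, sense −
mesh 4 [51T→80T]: running ratio 24327/17480, sense +
mesh 5 [47T→72T]: running ratio 127041/139840, sense −
mesh 6 [34T→51T]: running ratio 42347/69920, sense +
ω_out/ω_in = 42347/69920

42347/69920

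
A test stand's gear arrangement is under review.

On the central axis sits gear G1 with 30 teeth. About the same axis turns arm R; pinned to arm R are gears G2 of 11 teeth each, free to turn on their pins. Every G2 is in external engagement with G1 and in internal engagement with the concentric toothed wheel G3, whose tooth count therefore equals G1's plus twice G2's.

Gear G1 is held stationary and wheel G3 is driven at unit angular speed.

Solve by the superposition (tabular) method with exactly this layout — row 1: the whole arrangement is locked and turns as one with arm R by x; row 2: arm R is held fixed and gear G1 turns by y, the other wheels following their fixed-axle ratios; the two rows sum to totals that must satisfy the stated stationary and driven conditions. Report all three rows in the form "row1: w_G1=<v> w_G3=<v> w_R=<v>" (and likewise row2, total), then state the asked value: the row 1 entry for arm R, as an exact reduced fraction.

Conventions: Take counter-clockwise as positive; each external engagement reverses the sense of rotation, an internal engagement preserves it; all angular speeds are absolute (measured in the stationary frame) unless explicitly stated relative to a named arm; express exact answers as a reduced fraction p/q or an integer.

row1: w_G1=26/41 w_G3=26/41 w_R=26/41
row2: w_G1=-26/41 w_G3=15/41 w_R=0
total: w_G1=0 w_G3=1 w_R=26/41
asked value: 26/41

topology: planetary set — G1 30T / G2 11T / G3 52T, arm = carrier (Willis)
superposition row 1 [locked train]: every member turns x
row 2 — arm fixed, fixed-axis ratios: sun y, ring −(30/52)·y, arm 0
boundary: total ω_sun = x + y = 0 and total ω_ring = x − (30/52)·y = 1  ⇒  y = -26/41, x = 26/41
row 2 ring = −(30/52)·(-26/41) = 15/41
totals (row 1 + row 2): sun 26/41 + (-26/41) = 0, ring 26/41 + 15/41 = 1, arm 26/41 + 0 = 26/41
asked cell (row1, arm) = 26/41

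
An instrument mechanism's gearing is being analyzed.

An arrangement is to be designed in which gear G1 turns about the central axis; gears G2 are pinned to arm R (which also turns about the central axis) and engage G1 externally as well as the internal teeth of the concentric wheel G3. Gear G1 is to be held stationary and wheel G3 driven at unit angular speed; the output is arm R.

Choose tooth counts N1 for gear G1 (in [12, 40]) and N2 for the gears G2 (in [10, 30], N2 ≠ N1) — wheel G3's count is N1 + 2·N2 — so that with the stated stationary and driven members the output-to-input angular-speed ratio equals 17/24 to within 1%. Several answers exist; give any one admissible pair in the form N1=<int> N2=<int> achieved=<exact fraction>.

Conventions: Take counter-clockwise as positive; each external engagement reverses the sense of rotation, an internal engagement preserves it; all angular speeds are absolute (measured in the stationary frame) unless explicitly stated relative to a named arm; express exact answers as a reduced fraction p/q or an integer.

N1=14 N2=10 achieved=17/24

topology: planetary set — design target 17/24, arm = carrier (Willis)
Willis with ω_sun = 0: ω_arm/ω_ring = N3/(N1+N3); set equal to 17/24  ⇒  N3/N1 = (17/24)/(1 − 17/24) = 17/7
N3 = N1 + 2·N2  ⇒  N2/N1 = (N3/N1 − 1)/2 = (17/7 − 1)/2 = 5/7
smallest multiple with N1 ≥ 12 and N2 ≥ 10: k = 2  ⇒  N1 = 2·7 = 14, N2 = 2·5 = 10 (N1 ≤ 40, N2 ≤ 30, N2 ≠ N1 ✓), N3 = 14 + 2·10 = 34
check: N3/(N1+N3) with N1 = 14, N3 = 34 gives 17/24; |achieved − target| = 0 ≤ 17/2400 ✓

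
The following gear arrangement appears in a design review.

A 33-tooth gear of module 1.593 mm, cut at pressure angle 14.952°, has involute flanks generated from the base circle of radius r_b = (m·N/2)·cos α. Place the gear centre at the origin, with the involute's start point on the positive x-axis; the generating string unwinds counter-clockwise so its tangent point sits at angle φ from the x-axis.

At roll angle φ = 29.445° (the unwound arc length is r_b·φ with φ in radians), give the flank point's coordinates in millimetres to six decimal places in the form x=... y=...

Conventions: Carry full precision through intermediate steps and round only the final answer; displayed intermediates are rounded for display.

x=28.529806 y=1.118852

class = single-mesh tooth geometry [base-circle involute, m = 1.593, 33T]
pitch radius r_p = m·N/2 = 1.593·33/2 = 26.284500
base radius r_b = r_p·cos α = 26.284500·cos 14.952° = 25.394568
roll angle φ = 29.445° = 0.51391220 rad
x = r_b·(cos φ + φ·sin φ) = 28.529806
y = r_b·(sin φ − φ·cos φ) = 1.118852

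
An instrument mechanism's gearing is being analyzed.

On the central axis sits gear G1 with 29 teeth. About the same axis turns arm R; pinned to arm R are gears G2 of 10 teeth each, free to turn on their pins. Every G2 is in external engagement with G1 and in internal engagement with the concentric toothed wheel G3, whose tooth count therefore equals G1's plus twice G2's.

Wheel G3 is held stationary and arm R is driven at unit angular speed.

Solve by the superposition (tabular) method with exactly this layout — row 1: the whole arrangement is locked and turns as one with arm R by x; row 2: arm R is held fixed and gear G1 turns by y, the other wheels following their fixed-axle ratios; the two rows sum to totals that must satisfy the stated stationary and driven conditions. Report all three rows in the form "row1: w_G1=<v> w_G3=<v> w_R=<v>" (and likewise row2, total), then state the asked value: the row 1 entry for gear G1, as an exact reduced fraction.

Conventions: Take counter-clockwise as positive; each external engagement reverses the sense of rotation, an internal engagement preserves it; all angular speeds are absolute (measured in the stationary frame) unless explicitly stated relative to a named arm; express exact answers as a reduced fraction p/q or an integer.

row1: w_G1=1 w_G3=1 w_R=1
row2: w_G1=49/29 w_G3=-1 w_R=0
total: w_G1=78/29 w_G3=0 w_R=1
asked value: 1

class = planetary set [G3 = 29+2·10 = 49; Willis about the carrier]
row 1 (train locked, turned with arm): all members turn x
row 2: sun turns y, ring = −(29/49)·y, arm 0
boundary: total ω_ring = x − (29/49)·y = 0 and total ω_arm = x = 1  ⇒  y = 49/29, x = 1
row 2 ring = −(29/49)·49/29 = -1
totals (row 1 + row 2): sun 1 + 49/29 = 78/29, ring 1 + (-1) = 0, arm 1 + 0 = 1
asked cell (row1, sun) = 1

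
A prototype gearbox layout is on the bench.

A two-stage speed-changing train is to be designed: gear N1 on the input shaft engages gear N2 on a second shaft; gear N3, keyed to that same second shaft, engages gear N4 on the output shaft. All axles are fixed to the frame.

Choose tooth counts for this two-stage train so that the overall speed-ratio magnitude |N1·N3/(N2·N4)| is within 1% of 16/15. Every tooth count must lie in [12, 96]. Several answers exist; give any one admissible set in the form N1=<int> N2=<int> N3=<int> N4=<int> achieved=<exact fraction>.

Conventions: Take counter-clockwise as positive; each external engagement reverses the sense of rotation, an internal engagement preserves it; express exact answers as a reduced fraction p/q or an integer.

class = fixed-axis compound train [2-stage, 16/15 wanted]
target = 16/15 in lowest terms: an exact hit needs N1·N3 = k·16 and N2·N4 = k·15 for one integer k, every count in [12, 96]; additionally prefer no 1:1 stage (N1 ≠ N2, N3 ≠ N4)
k = 1…11: no 1:1-free in-range split of k·16 and k·15 into factor pairs; take k = 12
k = 12: N1·N3 = 192 = 12·16, N2·N4 = 180 = 15·12
achieved = 12·16/(15·12) = 16/15; |achieved − target| = 0 ≤ 4/375 ✓

N1=12 N2=15 N3=16 N4=12 achieved=16/15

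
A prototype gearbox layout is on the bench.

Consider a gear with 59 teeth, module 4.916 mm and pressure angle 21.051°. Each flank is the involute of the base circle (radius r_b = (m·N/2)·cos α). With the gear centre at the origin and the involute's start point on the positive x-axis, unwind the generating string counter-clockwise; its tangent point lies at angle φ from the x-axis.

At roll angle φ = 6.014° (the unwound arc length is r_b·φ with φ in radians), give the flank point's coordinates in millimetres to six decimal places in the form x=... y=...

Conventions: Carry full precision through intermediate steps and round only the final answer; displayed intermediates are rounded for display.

x=136.086904 y=0.052115

single-mesh involute tooth geometry (59T wheel at module 4.916)
pitch radius r_p = m·N/2 = 4.916·59/2 = 145.022000
base radius r_b = r_p·cos α = 145.022000·cos 21.051° = 135.343386
roll angle φ = 6.014° = 0.10496410 rad
x = r_b·(cos φ + φ·sin φ) = 136.086904
y = r_b·(sin φ − φ·cos φ) = 0.052115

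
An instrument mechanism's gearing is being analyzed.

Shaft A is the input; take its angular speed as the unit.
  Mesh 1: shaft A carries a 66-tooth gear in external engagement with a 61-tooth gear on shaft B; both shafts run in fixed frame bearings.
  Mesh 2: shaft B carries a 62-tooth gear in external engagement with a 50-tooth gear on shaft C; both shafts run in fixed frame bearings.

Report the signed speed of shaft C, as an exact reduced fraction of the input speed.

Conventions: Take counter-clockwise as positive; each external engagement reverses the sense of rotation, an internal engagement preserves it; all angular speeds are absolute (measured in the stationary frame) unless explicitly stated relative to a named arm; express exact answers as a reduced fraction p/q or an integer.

2-mesh fixed-axis compound train (all bearings frame-fixed)
mesh 1 [66T→61T]: |ω|/ω_in = 1×66/61 = 66/61, sense flips to −
mesh 2 [62T→50T]: |ω|/ω_in = (66/61)×62/50 = 2046/1525, sense flips to +
signed output speed (× input speed) = 2046/1525

2046/1525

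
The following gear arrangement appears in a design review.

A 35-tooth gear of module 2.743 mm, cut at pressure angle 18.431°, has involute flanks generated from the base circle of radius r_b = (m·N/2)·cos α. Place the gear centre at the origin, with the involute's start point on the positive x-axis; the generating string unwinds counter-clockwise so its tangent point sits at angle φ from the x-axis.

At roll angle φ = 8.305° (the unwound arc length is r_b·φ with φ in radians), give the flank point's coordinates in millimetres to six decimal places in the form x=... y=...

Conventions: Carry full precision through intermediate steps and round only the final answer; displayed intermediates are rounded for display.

x=46.016115 y=0.046133

class = single-mesh tooth geometry [base-circle involute, m = 2.743, 35T]
pitch radius r_p = m·N/2 = 2.743·35/2 = 48.002500
base radius r_b = r_p·cos α = 48.002500·cos 18.431° = 45.540216
roll angle φ = 8.305° = 0.14494959 rad
x = r_b·(cos φ + φ·sin φ) = 46.016115
y = r_b·(sin φ − φ·cos φ) = 0.046133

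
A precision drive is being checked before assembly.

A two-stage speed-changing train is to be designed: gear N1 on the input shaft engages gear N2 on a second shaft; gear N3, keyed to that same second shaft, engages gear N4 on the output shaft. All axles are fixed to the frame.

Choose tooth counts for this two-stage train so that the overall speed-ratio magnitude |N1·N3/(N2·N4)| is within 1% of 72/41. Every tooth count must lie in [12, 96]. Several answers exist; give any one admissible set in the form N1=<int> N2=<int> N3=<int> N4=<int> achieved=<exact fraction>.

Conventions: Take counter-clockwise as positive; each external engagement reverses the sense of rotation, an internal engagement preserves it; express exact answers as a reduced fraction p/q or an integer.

topology: fixed-axis compound train — 2 stages, target 72/41
target = 72/41 in lowest terms: an exact hit needs N1·N3 = k·72 and N2·N4 = k·41 for one integer k, every count in [12, 96]; additionally prefer no 1:1 stage (N1 ≠ N2, N3 ≠ N4)
k = 1…11: no 1:1-free in-range split of k·72 and k·41 into factor pairs; take k = 12
k = 12: N1·N3 = 864 = 12·72, N2·N4 = 492 = 41·12
achieved = 12·72/(41·12) = 72/41; |achieved − target| = 0 ≤ 18/1025 ✓

N1=12 N2=41 N3=72 N4=12 achieved=72/41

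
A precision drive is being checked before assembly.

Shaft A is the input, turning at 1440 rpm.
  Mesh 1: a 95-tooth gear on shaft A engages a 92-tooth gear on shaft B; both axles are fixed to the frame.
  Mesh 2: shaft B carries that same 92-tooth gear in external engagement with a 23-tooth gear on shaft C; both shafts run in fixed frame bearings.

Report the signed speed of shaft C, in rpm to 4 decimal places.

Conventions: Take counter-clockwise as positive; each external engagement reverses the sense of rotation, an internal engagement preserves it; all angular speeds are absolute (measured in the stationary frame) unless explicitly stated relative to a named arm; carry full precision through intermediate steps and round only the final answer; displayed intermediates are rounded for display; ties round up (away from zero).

+5947.8261 rpm

2-mesh fixed-axis compound train (all bearings frame-fixed)
mesh 1 [95T→92T]: ω = 1440.0000×95/92 = 1486.9565 rpm, sense flips to −
mesh 2 [92T→23T]: ω = 1486.9565×92/23 = 5947.8261 rpm, sense flips to +
signed output speed = +5947.8261 rpm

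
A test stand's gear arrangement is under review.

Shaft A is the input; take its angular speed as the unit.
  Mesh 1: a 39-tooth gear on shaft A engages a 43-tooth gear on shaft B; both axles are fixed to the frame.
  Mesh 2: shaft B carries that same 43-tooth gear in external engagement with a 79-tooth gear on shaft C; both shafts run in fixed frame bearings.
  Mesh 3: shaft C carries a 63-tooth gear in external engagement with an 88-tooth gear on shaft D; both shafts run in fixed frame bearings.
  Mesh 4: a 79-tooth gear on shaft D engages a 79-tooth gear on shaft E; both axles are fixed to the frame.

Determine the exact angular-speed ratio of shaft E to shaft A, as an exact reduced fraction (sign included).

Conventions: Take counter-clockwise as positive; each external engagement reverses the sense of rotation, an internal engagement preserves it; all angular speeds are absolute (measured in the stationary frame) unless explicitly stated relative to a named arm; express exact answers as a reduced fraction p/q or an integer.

2457/6952

class = fixed-axis compound train [4 meshes; 4 ratios multiply, 4 sense flips]
mesh 1 [39T→43T]: running ratio 39/43, sense −
mesh 2 [43T→79T]: running ratio 39/79, sense +
mesh 3 [63T→88T]: running ratio 2457/6952, sense −
mesh 4 [79T→79T]: running ratio 2457/6952, sense +
ω_out/ω_in = 2457/6952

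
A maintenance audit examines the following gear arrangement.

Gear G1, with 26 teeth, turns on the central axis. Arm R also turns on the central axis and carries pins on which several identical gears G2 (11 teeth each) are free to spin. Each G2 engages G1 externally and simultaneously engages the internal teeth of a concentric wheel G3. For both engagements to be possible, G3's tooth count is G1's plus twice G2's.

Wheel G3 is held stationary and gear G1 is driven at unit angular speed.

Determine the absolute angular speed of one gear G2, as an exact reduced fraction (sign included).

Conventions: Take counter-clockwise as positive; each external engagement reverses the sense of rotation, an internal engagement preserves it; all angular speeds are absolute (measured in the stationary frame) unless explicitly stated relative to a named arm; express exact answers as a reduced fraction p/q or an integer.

-13/11

class = planetary set [G3 = 26+2·11 = 48; Willis about the carrier]
ring teeth: 26 + 2·11 = 48
26(ω_sun−ω_arm) = −48(ω_ring−ω_arm),  ω_ring = 0, ω_sun = 1
26(1−ω_arm) = −48(0−ω_arm)  ⇒  74·ω_arm = 26  ⇒  ω_arm = 13/37
sun–planet mesh: 26·(1−13/37) = −11·(ω_p−ω_arm)  ⇒  ω_p−ω_arm = -624/407
ω_p = 13/37 − 624/407 = -13/11
exact speed ratio = -13/11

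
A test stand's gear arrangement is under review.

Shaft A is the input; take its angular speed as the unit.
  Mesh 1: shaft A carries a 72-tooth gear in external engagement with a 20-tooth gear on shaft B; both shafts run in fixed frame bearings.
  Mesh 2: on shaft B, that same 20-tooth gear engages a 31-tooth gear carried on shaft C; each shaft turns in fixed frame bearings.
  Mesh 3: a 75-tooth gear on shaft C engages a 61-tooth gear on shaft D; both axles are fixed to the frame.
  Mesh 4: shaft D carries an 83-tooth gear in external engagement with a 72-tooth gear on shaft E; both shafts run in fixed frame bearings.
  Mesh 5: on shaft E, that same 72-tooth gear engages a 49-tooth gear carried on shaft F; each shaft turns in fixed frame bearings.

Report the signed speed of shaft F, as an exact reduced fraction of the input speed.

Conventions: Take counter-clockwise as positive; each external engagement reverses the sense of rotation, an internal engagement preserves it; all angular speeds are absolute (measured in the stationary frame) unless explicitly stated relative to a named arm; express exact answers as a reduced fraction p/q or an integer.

5-mesh fixed-axis compound train (all bearings frame-fixed)
mesh 1 [72T→20T]: |ω|/ω_in = 1×72/20 = 18/5, sense flips to −
mesh 2 [20T→31T]: |ω|/ω_in = (18/5)×20/31 = 72/31, sense flips to +
mesh 3 [75T→61T]: |ω|/ω_in = (72/31)×75/61 = 5400/1891, sense flips to −
mesh 4 [83T→72T]: |ω|/ω_in = (5400/1891)×83/72 = 6225/1891, sense flips to +
mesh 5 [72T→49T]: |ω|/ω_in = (6225/1891)×72/49 = 448200/92659, sense flips to −
signed output speed (× input speed) = -448200/92659

-448200/92659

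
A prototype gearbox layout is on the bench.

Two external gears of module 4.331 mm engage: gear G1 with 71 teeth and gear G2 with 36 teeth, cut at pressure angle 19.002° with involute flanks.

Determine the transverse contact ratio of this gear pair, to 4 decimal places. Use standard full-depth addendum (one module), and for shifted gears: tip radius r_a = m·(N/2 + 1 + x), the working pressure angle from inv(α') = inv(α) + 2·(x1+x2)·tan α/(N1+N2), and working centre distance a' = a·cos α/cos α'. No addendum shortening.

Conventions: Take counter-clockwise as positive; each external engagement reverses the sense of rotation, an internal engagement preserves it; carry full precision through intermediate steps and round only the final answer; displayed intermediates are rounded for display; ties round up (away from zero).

class = single-mesh tooth geometry [involute pair 71T × 36T, m = 4.331]
base radii: r_b1 = 145.372206, r_b2 = 73.709851
tip radii: r_a1 = 158.081500, r_a2 = 82.289000
no profile shift: α' = α, a' = a
action lengths: √(r_a1²−r_b1²) = 62.102192, √(r_a2²−r_b2²) = 36.583294
base pitch p_b = π·m·cos α = 12.864796
CR = (62.102192 + 36.583294 − 231.708500·sin 19.00200°)/12.864796 = 1.806553
contact ratio ≈ 1.8066

1.8066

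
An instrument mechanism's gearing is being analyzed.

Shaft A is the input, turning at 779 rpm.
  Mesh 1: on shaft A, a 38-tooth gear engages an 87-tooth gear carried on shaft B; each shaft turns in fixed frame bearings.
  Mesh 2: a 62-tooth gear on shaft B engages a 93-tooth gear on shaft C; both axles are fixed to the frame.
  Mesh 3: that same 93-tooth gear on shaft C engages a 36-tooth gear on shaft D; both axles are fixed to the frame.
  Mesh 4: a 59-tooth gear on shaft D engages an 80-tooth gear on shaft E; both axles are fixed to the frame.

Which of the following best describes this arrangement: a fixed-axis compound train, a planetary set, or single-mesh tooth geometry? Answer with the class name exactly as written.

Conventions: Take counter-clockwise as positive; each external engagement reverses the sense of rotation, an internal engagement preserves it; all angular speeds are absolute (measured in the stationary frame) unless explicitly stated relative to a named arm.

class = fixed-axis compound train [4 meshes; 4 ratios multiply, 4 sense flips]
classification: fixed-axis compound train

fixed-axis compound train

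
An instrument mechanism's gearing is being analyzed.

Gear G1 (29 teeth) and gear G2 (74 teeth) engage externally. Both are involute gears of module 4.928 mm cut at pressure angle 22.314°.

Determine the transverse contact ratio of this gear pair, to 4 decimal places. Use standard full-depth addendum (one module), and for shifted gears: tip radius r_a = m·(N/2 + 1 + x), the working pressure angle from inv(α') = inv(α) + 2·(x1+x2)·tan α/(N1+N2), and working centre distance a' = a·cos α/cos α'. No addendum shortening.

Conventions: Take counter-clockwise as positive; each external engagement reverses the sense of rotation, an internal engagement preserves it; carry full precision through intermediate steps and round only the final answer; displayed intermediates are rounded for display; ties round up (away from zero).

single-mesh involute tooth geometry (29T engaging 74T at module 4.928)
base radii: r_b1 = 66.105158, r_b2 = 168.682128
tip radii: r_a1 = 76.384000, r_a2 = 187.264000
no profile shift: α' = α, a' = a
action lengths: √(r_a1²−r_b1²) = 38.270400, √(r_a2²−r_b2²) = 81.327396
base pitch p_b = π·m·cos α = 14.322447
CR = (38.270400 + 81.327396 − 253.792000·sin 22.31400°)/14.322447 = 1.622452
contact ratio ≈ 1.6225

1.6225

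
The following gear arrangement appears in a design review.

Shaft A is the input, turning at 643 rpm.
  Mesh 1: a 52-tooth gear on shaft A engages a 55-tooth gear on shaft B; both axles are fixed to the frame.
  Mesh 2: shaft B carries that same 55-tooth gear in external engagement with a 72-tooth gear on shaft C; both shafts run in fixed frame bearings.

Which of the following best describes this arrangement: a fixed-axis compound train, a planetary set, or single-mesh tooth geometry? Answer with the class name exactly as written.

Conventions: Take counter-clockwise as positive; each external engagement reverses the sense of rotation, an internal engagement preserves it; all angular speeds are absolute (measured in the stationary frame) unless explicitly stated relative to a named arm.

recognized (3 fixed axles, 2 meshes): fixed-axis compound train
classification: fixed-axis compound train

fixed-axis compound train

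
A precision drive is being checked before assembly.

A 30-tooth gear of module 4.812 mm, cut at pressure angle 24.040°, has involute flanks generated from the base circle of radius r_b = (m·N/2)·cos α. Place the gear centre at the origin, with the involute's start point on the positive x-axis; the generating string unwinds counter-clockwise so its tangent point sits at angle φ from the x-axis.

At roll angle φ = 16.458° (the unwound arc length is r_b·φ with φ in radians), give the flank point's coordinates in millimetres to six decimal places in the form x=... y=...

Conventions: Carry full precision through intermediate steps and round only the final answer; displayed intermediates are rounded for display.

topology: single-mesh involute geometry — m = 4.812, N = 30
pitch radius r_p = m·N/2 = 4.812·30/2 = 72.180000
base radius r_b = r_p·cos α = 72.180000·cos 24.040° = 65.919199
roll angle φ = 16.458° = 0.28724629 rad
x = r_b·(cos φ + φ·sin φ) = 68.582869
y = r_b·(sin φ − φ·cos φ) = 0.516495

x=68.582869 y=0.516495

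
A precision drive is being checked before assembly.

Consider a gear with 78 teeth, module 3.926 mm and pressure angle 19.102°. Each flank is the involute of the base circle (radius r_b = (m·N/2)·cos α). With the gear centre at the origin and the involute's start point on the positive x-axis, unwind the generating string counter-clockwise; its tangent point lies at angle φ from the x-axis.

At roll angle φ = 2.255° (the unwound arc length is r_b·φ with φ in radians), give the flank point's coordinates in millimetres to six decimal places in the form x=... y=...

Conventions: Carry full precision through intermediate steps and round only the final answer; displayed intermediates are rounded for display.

class = single-mesh tooth geometry [base-circle involute, m = 3.926, 78T]
pitch radius r_p = m·N/2 = 3.926·78/2 = 153.114000
base radius r_b = r_p·cos α = 153.114000·cos 19.102° = 144.683159
roll angle φ = 2.255° = 0.03935717 rad
x = r_b·(cos φ + φ·sin φ) = 144.795172
y = r_b·(sin φ − φ·cos φ) = 0.002940

x=144.795172 y=0.002940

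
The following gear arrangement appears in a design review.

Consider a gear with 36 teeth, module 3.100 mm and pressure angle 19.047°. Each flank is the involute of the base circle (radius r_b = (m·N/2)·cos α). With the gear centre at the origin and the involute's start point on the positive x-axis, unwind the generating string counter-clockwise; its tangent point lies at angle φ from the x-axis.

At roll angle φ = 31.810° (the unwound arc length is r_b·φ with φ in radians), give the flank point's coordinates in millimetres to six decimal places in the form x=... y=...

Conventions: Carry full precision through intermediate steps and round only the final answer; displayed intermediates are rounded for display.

topology: single-mesh involute geometry — m = 3.100, N = 36
pitch radius r_p = m·N/2 = 3.100·36/2 = 55.800000
base radius r_b = r_p·cos α = 55.800000·cos 19.047° = 52.745017
roll angle φ = 31.810° = 0.55518924 rad
x = r_b·(cos φ + φ·sin φ) = 60.258188
y = r_b·(sin φ − φ·cos φ) = 2.917006

x=60.258188 y=2.917006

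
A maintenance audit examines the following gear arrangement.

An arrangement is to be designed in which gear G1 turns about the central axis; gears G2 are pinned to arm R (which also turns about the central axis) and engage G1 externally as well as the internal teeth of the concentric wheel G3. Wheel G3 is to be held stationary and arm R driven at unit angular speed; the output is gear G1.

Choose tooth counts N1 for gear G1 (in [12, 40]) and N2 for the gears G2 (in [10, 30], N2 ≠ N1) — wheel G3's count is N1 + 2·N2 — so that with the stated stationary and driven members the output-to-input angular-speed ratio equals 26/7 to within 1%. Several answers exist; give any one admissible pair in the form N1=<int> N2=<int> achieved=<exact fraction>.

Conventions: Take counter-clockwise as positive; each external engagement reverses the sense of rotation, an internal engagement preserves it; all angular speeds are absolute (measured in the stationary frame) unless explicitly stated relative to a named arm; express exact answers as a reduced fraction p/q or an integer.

class = planetary set [ratio 26/7 wanted; Willis about the carrier]
Willis with ω_ring = 0: ω_sun/ω_arm = (N1+N3)/N1; set equal to 26/7  ⇒  N3/N1 = 26/7 − 1 = 19/7
N3 = N1 + 2·N2  ⇒  N2/N1 = (N3/N1 − 1)/2 = (19/7 − 1)/2 = 6/7
smallest multiple with N1 ≥ 12 and N2 ≥ 10: k = 2  ⇒  N1 = 2·7 = 14, N2 = 2·6 = 12 (N1 ≤ 40, N2 ≤ 30, N2 ≠ N1 ✓), N3 = 14 + 2·12 = 38
check: (N1+N3)/N1 with N1 = 14, N3 = 38 gives 26/7; |achieved − target| = 0 ≤ 13/350 ✓

N1=14 N2=12 achieved=26/7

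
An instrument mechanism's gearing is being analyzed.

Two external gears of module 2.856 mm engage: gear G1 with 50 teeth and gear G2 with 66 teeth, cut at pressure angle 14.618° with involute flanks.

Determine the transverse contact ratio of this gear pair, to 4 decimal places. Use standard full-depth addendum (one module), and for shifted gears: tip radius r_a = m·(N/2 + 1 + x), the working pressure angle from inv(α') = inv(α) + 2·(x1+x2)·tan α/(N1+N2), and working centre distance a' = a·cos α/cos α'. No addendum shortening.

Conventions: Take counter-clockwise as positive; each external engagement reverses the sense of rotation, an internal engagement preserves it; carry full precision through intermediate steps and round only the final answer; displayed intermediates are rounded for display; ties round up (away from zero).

recognized (one external pair, fixed centres): single-mesh tooth geometry, m = 2.856, N1 = 50, N2 = 66
base radii: r_b1 = 69.088777, r_b2 = 91.197186
tip radii: r_a1 = 74.256000, r_a2 = 97.104000
no profile shift: α' = α, a' = a
action lengths: √(r_a1²−r_b1²) = 27.215701, √(r_a2²−r_b2²) = 33.350564
base pitch p_b = π·m·cos α = 8.681952
CR = (27.215701 + 33.350564 − 165.648000·sin 14.61800°)/8.681952 = 2.160934
contact ratio ≈ 2.1609

2.1609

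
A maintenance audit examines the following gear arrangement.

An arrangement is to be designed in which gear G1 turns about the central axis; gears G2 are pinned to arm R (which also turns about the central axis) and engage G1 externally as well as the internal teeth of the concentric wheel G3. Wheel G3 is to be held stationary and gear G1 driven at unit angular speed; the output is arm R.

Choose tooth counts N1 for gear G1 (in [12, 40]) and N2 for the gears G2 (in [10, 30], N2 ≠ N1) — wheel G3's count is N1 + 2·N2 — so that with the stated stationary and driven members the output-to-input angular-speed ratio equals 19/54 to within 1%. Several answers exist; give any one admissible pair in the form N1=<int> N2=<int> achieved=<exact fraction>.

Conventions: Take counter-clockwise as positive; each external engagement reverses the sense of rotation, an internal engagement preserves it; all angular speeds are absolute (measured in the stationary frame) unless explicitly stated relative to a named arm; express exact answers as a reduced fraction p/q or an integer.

N1=38 N2=16 achieved=19/54

topology: planetary set — design target 19/54, arm = carrier (Willis)
Willis with ω_ring = 0: ω_arm/ω_sun = N1/(N1+N3); set equal to 19/54  ⇒  N3/N1 = 1/(19/54) − 1 = 35/19
N3 = N1 + 2·N2  ⇒  N2/N1 = (N3/N1 − 1)/2 = (35/19 − 1)/2 = 8/19
smallest multiple with N1 ≥ 12 and N2 ≥ 10: k = 2  ⇒  N1 = 2·19 = 38, N2 = 2·8 = 16 (N1 ≤ 40, N2 ≤ 30, N2 ≠ N1 ✓), N3 = 38 + 2·16 = 70
check: N1/(N1+N3) with N1 = 38, N3 = 70 gives 19/54; |achieved − target| = 0 ≤ 19/5400 ✓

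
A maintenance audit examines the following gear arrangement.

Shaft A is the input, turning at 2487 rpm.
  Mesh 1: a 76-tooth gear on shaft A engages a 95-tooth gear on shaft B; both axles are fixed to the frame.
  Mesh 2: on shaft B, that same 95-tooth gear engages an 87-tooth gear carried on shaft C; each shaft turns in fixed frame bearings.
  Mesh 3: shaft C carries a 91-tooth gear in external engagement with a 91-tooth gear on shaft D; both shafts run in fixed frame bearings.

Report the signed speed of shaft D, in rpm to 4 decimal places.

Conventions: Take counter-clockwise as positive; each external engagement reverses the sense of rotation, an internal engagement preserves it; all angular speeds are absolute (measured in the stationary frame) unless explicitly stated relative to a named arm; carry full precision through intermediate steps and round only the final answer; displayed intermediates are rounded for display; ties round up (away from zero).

-2172.5517 rpm

3-mesh fixed-axis compound train (all bearings frame-fixed)
mesh 1 [76T→95T]: ω = 2487.0000×76/95 = 1989.6000 rpm, sense flips to −
mesh 2 [95T→87T]: ω = 1989.6000×95/87 = 2172.5517 rpm, sense flips to +
mesh 3 [91T→91T]: ω = 2172.5517×91/91 = 2172.5517 rpm, sense flips to −
signed output speed = -2172.5517 rpm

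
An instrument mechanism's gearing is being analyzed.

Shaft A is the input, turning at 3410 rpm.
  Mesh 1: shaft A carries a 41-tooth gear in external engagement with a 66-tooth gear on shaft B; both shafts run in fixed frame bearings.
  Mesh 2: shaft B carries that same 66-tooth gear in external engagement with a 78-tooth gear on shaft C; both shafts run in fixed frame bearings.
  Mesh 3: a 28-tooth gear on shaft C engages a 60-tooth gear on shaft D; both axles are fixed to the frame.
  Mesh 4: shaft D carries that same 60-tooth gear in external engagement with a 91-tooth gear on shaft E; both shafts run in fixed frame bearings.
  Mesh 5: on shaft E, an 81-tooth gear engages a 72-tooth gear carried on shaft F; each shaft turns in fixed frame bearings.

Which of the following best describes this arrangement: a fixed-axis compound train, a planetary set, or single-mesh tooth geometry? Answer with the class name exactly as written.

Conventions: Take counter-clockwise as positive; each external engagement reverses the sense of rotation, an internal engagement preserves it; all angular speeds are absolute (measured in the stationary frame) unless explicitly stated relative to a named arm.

topology: fixed-axis compound train — 5 meshes, A→F
classification: fixed-axis compound train

fixed-axis compound train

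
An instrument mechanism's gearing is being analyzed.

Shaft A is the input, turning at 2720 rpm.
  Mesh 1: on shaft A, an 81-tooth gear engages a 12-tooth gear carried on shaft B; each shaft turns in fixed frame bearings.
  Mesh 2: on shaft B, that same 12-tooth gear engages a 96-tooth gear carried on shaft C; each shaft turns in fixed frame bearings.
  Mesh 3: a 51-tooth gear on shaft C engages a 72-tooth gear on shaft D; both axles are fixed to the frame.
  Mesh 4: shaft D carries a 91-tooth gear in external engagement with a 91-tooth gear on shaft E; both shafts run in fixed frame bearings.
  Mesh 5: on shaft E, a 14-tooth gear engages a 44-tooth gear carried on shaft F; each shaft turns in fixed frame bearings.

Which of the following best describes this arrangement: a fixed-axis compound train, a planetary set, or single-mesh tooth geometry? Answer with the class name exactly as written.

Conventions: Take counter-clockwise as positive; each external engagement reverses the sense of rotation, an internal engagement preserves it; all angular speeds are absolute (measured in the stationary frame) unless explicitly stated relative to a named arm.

fixed-axis compound train

class = fixed-axis compound train [5 meshes; 5 ratios multiply, 5 sense flips]
classification: fixed-axis compound train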